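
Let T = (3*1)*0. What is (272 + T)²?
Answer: 73984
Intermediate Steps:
T = 0 (T = 3*0 = 0)
(272 + T)² = (272 + 0)² = 272² = 73984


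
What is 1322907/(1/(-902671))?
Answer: -1194149784597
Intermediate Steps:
1322907/(1/(-902671)) = 1322907/(-1/902671) = 1322907*(-902671) = -1194149784597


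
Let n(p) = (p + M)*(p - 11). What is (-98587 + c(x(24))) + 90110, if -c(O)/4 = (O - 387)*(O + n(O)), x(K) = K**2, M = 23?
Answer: -256300793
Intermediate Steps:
n(p) = (-11 + p)*(23 + p) (n(p) = (p + 23)*(p - 11) = (23 + p)*(-11 + p) = (-11 + p)*(23 + p))
c(O) = -4*(-387 + O)*(-253 + O**2 + 13*O) (c(O) = -4*(O - 387)*(O + (-253 + O**2 + 12*O)) = -4*(-387 + O)*(-253 + O**2 + 13*O))
(-98587 + c(x(24))) + 90110 = (-98587 + (-391644 - 4*(24**2)**3 + 1496*(24**2)**2 + 21136*24**2)) + 90110 = (-98587 + (-391644 - 4*576**3 + 1496*576**2 + 21136*576)) + 90110 = (-98587 + (-391644 - 4*191102976 + 1496*331776 + 12174336)) + 90110 = (-98587 + (-391644 - 764411904 + 496336896 + 12174336)) + 90110 = (-98587 - 256292316) + 90110 = -256390903 + 90110 = -256300793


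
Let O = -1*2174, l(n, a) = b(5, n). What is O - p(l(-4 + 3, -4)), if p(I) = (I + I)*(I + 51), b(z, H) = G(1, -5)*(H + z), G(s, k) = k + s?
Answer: -1054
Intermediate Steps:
b(z, H) = -4*H - 4*z (b(z, H) = (-5 + 1)*(H + z) = -4*(H + z) = -4*H - 4*z)
l(n, a) = -20 - 4*n (l(n, a) = -4*n - 4*5 = -4*n - 20 = -20 - 4*n)
p(I) = 2*I*(51 + I) (p(I) = (2*I)*(51 + I) = 2*I*(51 + I))
O = -2174
O - p(l(-4 + 3, -4)) = -2174 - 2*(-20 - 4*(-4 + 3))*(51 + (-20 - 4*(-4 + 3))) = -2174 - 2*(-20 - 4*(-1))*(51 + (-20 - 4*(-1))) = -2174 - 2*(-20 + 4)*(51 + (-20 + 4)) = -2174 - 2*(-16)*(51 - 16) = -2174 - 2*(-16)*35 = -2174 - 1*(-1120) = -2174 + 1120 = -1054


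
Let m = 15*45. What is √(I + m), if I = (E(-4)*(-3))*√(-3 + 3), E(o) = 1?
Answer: 15*√3 ≈ 25.981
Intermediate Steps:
m = 675
I = 0 (I = (1*(-3))*√(-3 + 3) = -3*√0 = -3*0 = 0)
√(I + m) = √(0 + 675) = √675 = 15*√3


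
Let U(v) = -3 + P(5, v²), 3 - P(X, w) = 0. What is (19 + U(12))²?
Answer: 361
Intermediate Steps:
P(X, w) = 3 (P(X, w) = 3 - 1*0 = 3 + 0 = 3)
U(v) = 0 (U(v) = -3 + 3 = 0)
(19 + U(12))² = (19 + 0)² = 19² = 361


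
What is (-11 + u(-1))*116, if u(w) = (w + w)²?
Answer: -812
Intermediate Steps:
u(w) = 4*w² (u(w) = (2*w)² = 4*w²)
(-11 + u(-1))*116 = (-11 + 4*(-1)²)*116 = (-11 + 4*1)*116 = (-11 + 4)*116 = -7*116 = -812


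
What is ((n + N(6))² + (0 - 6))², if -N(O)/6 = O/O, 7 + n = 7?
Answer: 900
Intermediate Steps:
n = 0 (n = -7 + 7 = 0)
N(O) = -6 (N(O) = -6*O/O = -6*1 = -6)
((n + N(6))² + (0 - 6))² = ((0 - 6)² + (0 - 6))² = ((-6)² - 6)² = (36 - 6)² = 30² = 900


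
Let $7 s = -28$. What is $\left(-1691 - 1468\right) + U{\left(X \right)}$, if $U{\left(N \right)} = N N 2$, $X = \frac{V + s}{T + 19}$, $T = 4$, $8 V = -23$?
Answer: $- \frac{53472527}{16928} \approx -3158.8$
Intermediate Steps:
$V = - \frac{23}{8}$ ($V = \frac{1}{8} \left(-23\right) = - \frac{23}{8} \approx -2.875$)
$s = -4$ ($s = \frac{1}{7} \left(-28\right) = -4$)
$X = - \frac{55}{184}$ ($X = \frac{- \frac{23}{8} - 4}{4 + 19} = - \frac{55}{8 \cdot 23} = \left(- \frac{55}{8}\right) \frac{1}{23} = - \frac{55}{184} \approx -0.29891$)
$U{\left(N \right)} = 2 N^{2}$ ($U{\left(N \right)} = N^{2} \cdot 2 = 2 N^{2}$)
$\left(-1691 - 1468\right) + U{\left(X \right)} = \left(-1691 - 1468\right) + 2 \left(- \frac{55}{184}\right)^{2} = -3159 + 2 \cdot \frac{3025}{33856} = -3159 + \frac{3025}{16928} = - \frac{53472527}{16928}$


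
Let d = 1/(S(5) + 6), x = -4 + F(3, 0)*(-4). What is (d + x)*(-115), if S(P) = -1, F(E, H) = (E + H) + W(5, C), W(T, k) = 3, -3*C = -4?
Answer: 3197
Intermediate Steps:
C = 4/3 (C = -1/3*(-4) = 4/3 ≈ 1.3333)
F(E, H) = 3 + E + H (F(E, H) = (E + H) + 3 = 3 + E + H)
x = -28 (x = -4 + (3 + 3 + 0)*(-4) = -4 + 6*(-4) = -4 - 24 = -28)
d = 1/5 (d = 1/(-1 + 6) = 1/5 ≈ 0.20000)
(d + x)*(-115) = (1/5 - 28)*(-115) = -139/5*(-115) = 3197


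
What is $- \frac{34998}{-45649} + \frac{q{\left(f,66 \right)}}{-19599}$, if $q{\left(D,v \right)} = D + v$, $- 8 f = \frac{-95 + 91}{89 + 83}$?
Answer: $\frac{234922015343}{307768114344} \approx 0.76331$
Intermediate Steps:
$f = \frac{1}{344}$ ($f = - \frac{\left(-95 + 91\right) \frac{1}{89 + 83}}{8} = - \frac{\left(-4\right) \frac{1}{172}}{8} = \left(- \frac{1}{8}\right) \left(- \frac{1}{43}\right) = \frac{1}{344} \approx 0.002907$)
$- \frac{34998}{-45649} + \frac{q{\left(f,66 \right)}}{-19599} = - \frac{34998}{-45649} + \frac{\frac{1}{344} + 66}{-19599} = \left(-34998\right) \left(- \frac{1}{45649}\right) + \frac{22705}{344} \left(- \frac{1}{19599}\right) = \frac{34998}{45649} - \frac{22705}{6742056} = \frac{234922015343}{307768114344}$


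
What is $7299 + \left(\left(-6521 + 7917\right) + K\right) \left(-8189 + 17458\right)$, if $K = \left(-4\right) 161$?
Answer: $6977587$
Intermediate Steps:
$K = -644$
$7299 + \left(\left(-6521 + 7917\right) + K\right) \left(-8189 + 17458\right) = 7299 + \left(\left(-6521 + 7917\right) - 644\right) \left(-8189 + 17458\right) = 7299 + \left(1396 - 644\right) 9269 = 7299 + 752 \cdot 9269 = 7299 + 6970288 = 6977587$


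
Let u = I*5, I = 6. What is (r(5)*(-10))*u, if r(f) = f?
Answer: -1500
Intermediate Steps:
u = 30 (u = 6*5 = 30)
(r(5)*(-10))*u = (5*(-10))*30 = -50*30 = -1500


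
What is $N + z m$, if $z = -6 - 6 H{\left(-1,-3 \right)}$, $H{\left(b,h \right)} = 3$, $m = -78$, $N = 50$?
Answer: $1922$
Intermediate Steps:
$z = -24$ ($z = -6 - 18 = -24$)
$N + z m = 50 - -1872 = 50 + 1872 = 1922$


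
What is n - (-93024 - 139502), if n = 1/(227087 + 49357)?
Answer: 64280417545/276444 ≈ 2.3253e+5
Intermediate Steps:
n = 1/276444 ≈ 3.6174e-6
n - (-93024 - 139502) = 1/276444 - (-93024 - 139502) = 1/276444 - 1*(-232526) = 1/276444 + 232526 = 64280417545/276444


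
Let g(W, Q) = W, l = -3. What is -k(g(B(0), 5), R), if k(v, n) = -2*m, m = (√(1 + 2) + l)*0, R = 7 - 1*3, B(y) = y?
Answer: 0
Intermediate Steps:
R = 4 (R = 7 - 3 = 4)
m = 0 (m = (√(1 + 2) - 3)*0 = (√3 - 3)*0 = (-3 + √3)*0 = 0)
k(v, n) = 0 (k(v, n) = -2*0 = 0)
-k(g(B(0), 5), R) = -1*0 = 0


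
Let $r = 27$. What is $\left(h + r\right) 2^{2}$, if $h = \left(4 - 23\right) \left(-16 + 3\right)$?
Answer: $1096$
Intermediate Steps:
$h = 247$ ($h = \left(-19\right) \left(-13\right) = 247$)
$\left(h + r\right) 2^{2} = \left(247 + 27\right) 2^{2} = 274 \cdot 4 = 1096$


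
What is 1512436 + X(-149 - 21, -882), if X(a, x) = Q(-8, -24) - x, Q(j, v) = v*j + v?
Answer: 1513486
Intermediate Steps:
Q(j, v) = v + j*v (Q(j, v) = j*v + v = v + j*v)
X(a, x) = 168 - x (X(a, x) = -24*(1 - 8) - x = -24*(-7) - x = 168 - x)
1512436 + X(-149 - 21, -882) = 1512436 + (168 - 1*(-882)) = 1512436 + (168 + 882) = 1512436 + 1050 = 1513486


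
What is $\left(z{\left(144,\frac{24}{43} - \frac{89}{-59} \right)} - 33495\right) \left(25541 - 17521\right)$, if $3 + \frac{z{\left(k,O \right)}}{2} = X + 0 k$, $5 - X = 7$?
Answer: $-268710100$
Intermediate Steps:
$X = -2$ ($X = 5 - 7 = -2$)
$z{\left(k,O \right)} = -10$ ($z{\left(k,O \right)} = -6 + 2 \left(-2 + 0 k\right) = -6 + 2 \left(-2 + 0\right) = -6 + 2 \left(-2\right) = -6 - 4 = -10$)
$\left(z{\left(144,\frac{24}{43} - \frac{89}{-59} \right)} - 33495\right) \left(25541 - 17521\right) = \left(-10 - 33495\right) \left(25541 - 17521\right) = \left(-33505\right) 8020 = -268710100$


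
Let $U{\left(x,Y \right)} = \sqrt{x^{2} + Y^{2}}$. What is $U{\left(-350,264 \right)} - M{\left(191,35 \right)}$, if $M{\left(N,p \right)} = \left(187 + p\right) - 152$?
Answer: $-70 + 2 \sqrt{48049} \approx 368.4$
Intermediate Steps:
$M{\left(N,p \right)} = 35 + p$
$U{\left(x,Y \right)} = \sqrt{Y^{2} + x^{2}}$
$U{\left(-350,264 \right)} - M{\left(191,35 \right)} = \sqrt{264^{2} + \left(-350\right)^{2}} - \left(35 + 35\right) = \sqrt{69696 + 122500} - 70 = \sqrt{192196} - 70 = 2 \sqrt{48049} - 70 = -70 + 2 \sqrt{48049}$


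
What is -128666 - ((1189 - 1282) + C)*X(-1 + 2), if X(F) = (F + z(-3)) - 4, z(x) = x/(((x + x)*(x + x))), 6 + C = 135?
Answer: -128555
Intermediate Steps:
C = 129 (C = -6 + 135 = 129)
z(x) = 1/(4*x) (z(x) = x/(((2*x)*(2*x))) = x/((4*x²)) = x*(1/(4*x²)) = 1/(4*x))
X(F) = -49/12 + F (X(F) = (F + (¼)/(-3)) - 4 = (F + (¼)*(-⅓)) - 4 = (F - 1/12) - 4 = (-1/12 + F) - 4 = -49/12 + F)
-128666 - ((1189 - 1282) + C)*X(-1 + 2) = -128666 - ((1189 - 1282) + 129)*(-49/12 + (-1 + 2)) = -128666 - (-93 + 129)*(-49/12 + 1) = -128666 - 36*(-37)/12 = -128666 - 1*(-111) = -128666 + 111 = -128555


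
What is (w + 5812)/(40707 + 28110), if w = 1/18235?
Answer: 105981821/1254877995 ≈ 0.084456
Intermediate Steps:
w = 1/18235 ≈ 5.4840e-5
(w + 5812)/(40707 + 28110) = (1/18235 + 5812)/(40707 + 28110) = (105981821/18235)/68817 = (105981821/18235)*(1/68817) = 105981821/1254877995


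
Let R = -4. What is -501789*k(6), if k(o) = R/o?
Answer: 334526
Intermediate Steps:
k(o) = -4/o
-501789*k(6) = -(-2007156)/6 = -501789*(-⅔) = 334526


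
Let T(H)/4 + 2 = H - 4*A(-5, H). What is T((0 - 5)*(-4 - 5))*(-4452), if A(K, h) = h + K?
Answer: 2083536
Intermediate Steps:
A(K, h) = K + h
T(H) = 72 - 12*H (T(H) = -8 + 4*(H - 4*(-5 + H)) = -8 + 4*(H + (20 - 4*H)) = -8 + 4*(20 - 3*H) = -8 + (80 - 12*H) = 72 - 12*H)
T((0 - 5)*(-4 - 5))*(-4452) = (72 - 12*(0 - 5)*(-4 - 5))*(-4452) = (72 - (-60)*(-9))*(-4452) = (72 - 12*45)*(-4452) = (72 - 540)*(-4452) = -468*(-4452) = 2083536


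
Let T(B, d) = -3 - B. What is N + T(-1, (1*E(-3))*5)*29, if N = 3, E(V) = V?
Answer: -55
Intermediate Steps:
N + T(-1, (1*E(-3))*5)*29 = 3 + (-3 - 1*(-1))*29 = 3 + (-3 + 1)*29 = 3 - 2*29 = 3 - 58 = -55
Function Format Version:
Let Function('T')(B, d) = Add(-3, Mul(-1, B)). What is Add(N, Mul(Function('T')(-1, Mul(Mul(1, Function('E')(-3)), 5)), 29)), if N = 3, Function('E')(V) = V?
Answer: -55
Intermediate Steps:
Add(N, Mul(Function('T')(-1, Mul(Mul(1, Function('E')(-3)), 5)), 29)) = Add(3, Mul(Add(-3, Mul(-1, -1)), 29)) = Add(3, Mul(Add(-3, 1), 29)) = Add(3, Mul(-2, 29)) = Add(3, -58) = -55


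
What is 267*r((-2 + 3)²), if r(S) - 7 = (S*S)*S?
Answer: 2136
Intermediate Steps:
r(S) = 7 + S³ (r(S) = 7 + (S*S)*S = 7 + S²*S = 7 + S³)
267*r((-2 + 3)²) = 267*(7 + ((-2 + 3)²)³) = 267*(7 + (1²)³) = 267*(7 + 1³) = 267*(7 + 1) = 267*8 = 2136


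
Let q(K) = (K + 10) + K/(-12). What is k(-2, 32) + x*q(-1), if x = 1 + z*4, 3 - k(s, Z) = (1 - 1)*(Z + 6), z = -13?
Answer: -1841/4 ≈ -460.25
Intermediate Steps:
k(s, Z) = 3 (k(s, Z) = 3 - (1 - 1)*(Z + 6) = 3 - 0*(6 + Z) = 3 - 1*0 = 3 + 0 = 3)
q(K) = 10 + 11*K/12 (q(K) = (10 + K) + K*(-1/12) = (10 + K) - K/12 = 10 + 11*K/12)
x = -51 (x = 1 - 13*4 = 1 - 52 = -51)
k(-2, 32) + x*q(-1) = 3 - 51*(10 + (11/12)*(-1)) = 3 - 51*(10 - 11/12) = 3 - 51*109/12 = 3 - 1853/4 = -1841/4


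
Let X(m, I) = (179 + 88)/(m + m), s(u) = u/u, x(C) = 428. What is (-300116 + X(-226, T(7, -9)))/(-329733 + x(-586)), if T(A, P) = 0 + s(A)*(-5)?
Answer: 135652699/148845860 ≈ 0.91136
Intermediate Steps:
s(u) = 1
T(A, P) = -5 (T(A, P) = 0 + 1*(-5) = 0 - 5 = -5)
X(m, I) = 267/(2*m) (X(m, I) = 267/((2*m)) = 267*(1/(2*m)) = 267/(2*m))
(-300116 + X(-226, T(7, -9)))/(-329733 + x(-586)) = (-300116 + (267/2)/(-226))/(-329733 + 428) = (-300116 + (267/2)*(-1/226))/(-329305) = (-300116 - 267/452)*(-1/329305) = -135652699/452*(-1/329305) = 135652699/148845860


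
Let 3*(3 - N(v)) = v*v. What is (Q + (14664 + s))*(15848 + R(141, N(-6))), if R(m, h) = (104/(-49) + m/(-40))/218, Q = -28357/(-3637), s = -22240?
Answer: -37277982291338181/310803472 ≈ -1.1994e+8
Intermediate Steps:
N(v) = 3 - v²/3 (N(v) = 3 - v*v/3 = 3 - v²/3)
Q = 28357/3637 (Q = -28357*(-1/3637) = 28357/3637 ≈ 7.7968)
R(m, h) = -52/5341 - m/8720 (R(m, h) = (104*(-1/49) + m*(-1/40))*(1/218) = (-104/49 - m/40)*(1/218) = -52/5341 - m/8720)
(Q + (14664 + s))*(15848 + R(141, N(-6))) = (28357/3637 + (14664 - 22240))*(15848 + (-52/5341 - 1/8720*141)) = (28357/3637 - 7576)*(15848 + (-52/5341 - 141/8720)) = -27525555*(15848 - 11069/427280)/3637 = -27525555/3637*6771522371/427280 = -37277982291338181/310803472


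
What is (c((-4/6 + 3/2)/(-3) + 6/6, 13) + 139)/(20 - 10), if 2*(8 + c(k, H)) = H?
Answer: 55/4 ≈ 13.750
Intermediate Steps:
c(k, H) = -8 + H/2
(c((-4/6 + 3/2)/(-3) + 6/6, 13) + 139)/(20 - 10) = ((-8 + (½)*13) + 139)/(20 - 10) = ((-8 + 13/2) + 139)/10 = (-3/2 + 139)*(⅒) = (275/2)*(⅒) = 55/4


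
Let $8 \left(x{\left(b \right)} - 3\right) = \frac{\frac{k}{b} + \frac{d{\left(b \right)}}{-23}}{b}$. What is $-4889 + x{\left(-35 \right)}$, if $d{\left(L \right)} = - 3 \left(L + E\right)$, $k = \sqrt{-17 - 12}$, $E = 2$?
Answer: $- \frac{31465741}{6440} + \frac{i \sqrt{29}}{9800} \approx -4886.0 + 0.00054951 i$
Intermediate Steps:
$k = i \sqrt{29}$ ($k = \sqrt{-29} = i \sqrt{29} \approx 5.3852 i$)
$d{\left(L \right)} = -6 - 3 L$ ($d{\left(L \right)} = - 3 \left(L + 2\right) = - 3 \left(2 + L\right) = -6 - 3 L$)
$x{\left(b \right)} = 3 + \frac{\frac{6}{23} + \frac{3 b}{23} + \frac{i \sqrt{29}}{b}}{8 b}$ ($x{\left(b \right)} = 3 + \frac{\left(\frac{i \sqrt{29}}{b} + \frac{-6 - 3 b}{-23}\right) \frac{1}{b}}{8} = 3 + \frac{\left(\frac{i \sqrt{29}}{b} + \left(-6 - 3 b\right) \left(- \frac{1}{23}\right)\right) \frac{1}{b}}{8} = 3 + \frac{\left(\frac{i \sqrt{29}}{b} + \left(\frac{6}{23} + \frac{3 b}{23}\right)\right) \frac{1}{b}}{8} = 3 + \frac{\left(\frac{6}{23} + \frac{3 b}{23} + \frac{i \sqrt{29}}{b}\right) \frac{1}{b}}{8} = 3 + \frac{\frac{1}{b} \left(\frac{6}{23} + \frac{3 b}{23} + \frac{i \sqrt{29}}{b}\right)}{8} = 3 + \frac{\frac{6}{23} + \frac{3 b}{23} + \frac{i \sqrt{29}}{b}}{8 b}$)
$-4889 + x{\left(-35 \right)} = -4889 + \left(\frac{555}{184} + \frac{3}{92 \left(-35\right)} + \frac{i \sqrt{29}}{8 \cdot 1225}\right) = -4889 + \left(\frac{555}{184} + \frac{3}{92} \left(- \frac{1}{35}\right) + \frac{1}{8} i \sqrt{29} \cdot \frac{1}{1225}\right) = -4889 + \left(\frac{555}{184} - \frac{3}{3220} + \frac{i \sqrt{29}}{9800}\right) = -4889 + \left(\frac{19419}{6440} + \frac{i \sqrt{29}}{9800}\right) = - \frac{31465741}{6440} + \frac{i \sqrt{29}}{9800}$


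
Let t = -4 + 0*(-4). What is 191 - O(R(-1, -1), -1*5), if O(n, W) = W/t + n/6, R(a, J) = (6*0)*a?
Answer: 759/4 ≈ 189.75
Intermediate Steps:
t = -4 (t = -4 + 0 = -4)
R(a, J) = 0 (R(a, J) = 0*a = 0)
O(n, W) = -W/4 + n/6 (O(n, W) = W/(-4) + n/6 = W*(-1/4) + n*(1/6) = -W/4 + n/6)
191 - O(R(-1, -1), -1*5) = 191 - (-(-1)*5/4 + (1/6)*0) = 191 - (-1/4*(-5) + 0) = 191 - (5/4 + 0) = 191 - 1*5/4 = 191 - 5/4 = 759/4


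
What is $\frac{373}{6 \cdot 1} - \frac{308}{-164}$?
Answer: $\frac{15755}{246} \approx 64.045$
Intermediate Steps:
$\frac{373}{6 \cdot 1} - \frac{308}{-164} = \frac{373}{6} - - \frac{77}{41} = 373 \cdot \frac{1}{6} + \frac{77}{41} = \frac{373}{6} + \frac{77}{41} = \frac{15755}{246}$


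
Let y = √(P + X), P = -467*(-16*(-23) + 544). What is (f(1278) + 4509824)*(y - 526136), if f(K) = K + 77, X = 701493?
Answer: -2373493674344 + 13533537*√30621 ≈ -2.3711e+12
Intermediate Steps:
f(K) = 77 + K
P = -425904 (P = -467*(368 + 544) = -467*912 = -425904)
y = 3*√30621 (y = √(-425904 + 701493) = √275589 = 3*√30621 ≈ 524.97)
(f(1278) + 4509824)*(y - 526136) = ((77 + 1278) + 4509824)*(3*√30621 - 526136) = (1355 + 4509824)*(-526136 + 3*√30621) = 4511179*(-526136 + 3*√30621) = -2373493674344 + 13533537*√30621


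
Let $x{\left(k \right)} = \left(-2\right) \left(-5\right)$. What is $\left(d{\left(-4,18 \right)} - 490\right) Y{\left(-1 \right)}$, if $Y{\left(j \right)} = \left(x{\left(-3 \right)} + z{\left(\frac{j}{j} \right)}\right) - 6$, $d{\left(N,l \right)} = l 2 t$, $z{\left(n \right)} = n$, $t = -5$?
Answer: $-3350$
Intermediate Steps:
$x{\left(k \right)} = 10$
$d{\left(N,l \right)} = - 10 l$ ($d{\left(N,l \right)} = l 2 \left(-5\right) = 2 l \left(-5\right) = - 10 l$)
$Y{\left(j \right)} = 5$ ($Y{\left(j \right)} = \left(10 + \frac{j}{j}\right) - 6 = \left(10 + 1\right) - 6 = 11 - 6 = 5$)
$\left(d{\left(-4,18 \right)} - 490\right) Y{\left(-1 \right)} = \left(\left(-10\right) 18 - 490\right) 5 = \left(-180 - 490\right) 5 = \left(-670\right) 5 = -3350$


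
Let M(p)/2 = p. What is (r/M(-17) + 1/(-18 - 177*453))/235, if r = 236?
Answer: -10423547/352898325 ≈ -0.029537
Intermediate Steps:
M(p) = 2*p
(r/M(-17) + 1/(-18 - 177*453))/235 = (236/((2*(-17))) + 1/(-18 - 177*453))/235 = (236/(-34) + (1/453)/(-195))*(1/235) = (236*(-1/34) - 1/195*1/453)*(1/235) = (-118/17 - 1/88335)*(1/235) = -10423547/1501695*1/235 = -10423547/352898325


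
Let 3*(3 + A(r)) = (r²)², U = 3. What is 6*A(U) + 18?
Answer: 162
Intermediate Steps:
A(r) = -3 + r⁴/3 (A(r) = -3 + (r²)²/3 = -3 + r⁴/3)
6*A(U) + 18 = 6*(-3 + (⅓)*3⁴) + 18 = 6*(-3 + (⅓)*81) + 18 = 6*(-3 + 27) + 18 = 6*24 + 18 = 144 + 18 = 162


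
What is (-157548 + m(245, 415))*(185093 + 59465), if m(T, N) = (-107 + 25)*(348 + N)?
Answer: -53830639612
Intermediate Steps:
m(T, N) = -28536 - 82*N (m(T, N) = -82*(348 + N) = -28536 - 82*N)
(-157548 + m(245, 415))*(185093 + 59465) = (-157548 + (-28536 - 82*415))*(185093 + 59465) = (-157548 + (-28536 - 34030))*244558 = (-157548 - 62566)*244558 = -220114*244558 = -53830639612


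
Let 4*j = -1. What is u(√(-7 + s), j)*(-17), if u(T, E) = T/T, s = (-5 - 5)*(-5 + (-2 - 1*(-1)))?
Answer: -17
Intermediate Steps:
s = 60 (s = -10*(-5 + (-2 + 1)) = -10*(-5 - 1) = -10*(-6) = 60)
j = -¼ (j = (¼)*(-1) = -¼ ≈ -0.25000)
u(T, E) = 1
u(√(-7 + s), j)*(-17) = 1*(-17) = -17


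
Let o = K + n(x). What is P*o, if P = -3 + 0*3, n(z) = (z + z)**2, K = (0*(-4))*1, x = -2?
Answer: -48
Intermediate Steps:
K = 0 (K = 0*1 = 0)
n(z) = 4*z**2 (n(z) = (2*z)**2 = 4*z**2)
P = -3 (P = -3 + 0 = -3)
o = 16 (o = 0 + 4*(-2)**2 = 0 + 4*4 = 0 + 16 = 16)
P*o = -3*16 = -48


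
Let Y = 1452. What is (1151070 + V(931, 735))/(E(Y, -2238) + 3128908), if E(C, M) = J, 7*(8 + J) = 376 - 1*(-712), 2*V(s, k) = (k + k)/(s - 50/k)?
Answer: 1102644090345/2997412937636 ≈ 0.36787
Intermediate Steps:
V(s, k) = k/(s - 50/k) (V(s, k) = ((k + k)/(s - 50/k))/2 = ((2*k)/(s - 50/k))/2 = (2*k/(s - 50/k))/2 = k/(s - 50/k))
J = 1032/7 (J = -8 + (376 - 1*(-712))/7 = -8 + (376 + 712)/7 = -8 + (1/7)*1088 = -8 + 1088/7 = 1032/7 ≈ 147.43)
E(C, M) = 1032/7
(1151070 + V(931, 735))/(E(Y, -2238) + 3128908) = (1151070 + 735**2/(-50 + 735*931))/(1032/7 + 3128908) = (1151070 + 540225/(-50 + 684285))/(21903388/7) = (1151070 + 540225/684235)*(7/21903388) = (1151070 + 540225*(1/684235))*(7/21903388) = (1151070 + 108045/136847)*(7/21903388) = (157520584335/136847)*(7/21903388) = 1102644090345/2997412937636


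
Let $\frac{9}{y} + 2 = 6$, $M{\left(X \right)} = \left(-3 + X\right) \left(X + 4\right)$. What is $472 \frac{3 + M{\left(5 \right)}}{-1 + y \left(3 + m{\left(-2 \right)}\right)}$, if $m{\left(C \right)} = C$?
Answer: $\frac{39648}{5} \approx 7929.6$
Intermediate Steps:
$M{\left(X \right)} = \left(-3 + X\right) \left(4 + X\right)$
$y = \frac{9}{4}$ ($y = \frac{9}{-2 + 6} = \frac{9}{4} \approx 2.25$)
$472 \frac{3 + M{\left(5 \right)}}{-1 + y \left(3 + m{\left(-2 \right)}\right)} = 472 \frac{3 + \left(-12 + 5 + 5^{2}\right)}{-1 + \frac{9 \left(3 - 2\right)}{4}} = 472 \frac{3 + \left(-12 + 5 + 25\right)}{-1 + \frac{9}{4} \cdot 1} = 472 \frac{3 + 18}{-1 + \frac{9}{4}} = 472 \frac{1}{\frac{5}{4}} \cdot 21 = 472 \cdot \frac{4}{5} \cdot 21 = 472 \cdot \frac{84}{5} = \frac{39648}{5}$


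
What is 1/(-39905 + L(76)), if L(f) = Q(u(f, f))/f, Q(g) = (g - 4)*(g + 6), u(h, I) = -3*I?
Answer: -19/745319 ≈ -2.5492e-5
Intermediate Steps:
Q(g) = (-4 + g)*(6 + g)
L(f) = (-24 - 6*f + 9*f²)/f (L(f) = (-24 + (-3*f)² + 2*(-3*f))/f = (-24 + 9*f² - 6*f)/f = (-24 - 6*f + 9*f²)/f)
1/(-39905 + L(76)) = 1/(-39905 + (-6 - 24/76 + 9*76)) = 1/(-39905 + (-6 - 24*1/76 + 684)) = 1/(-39905 + (-6 - 6/19 + 684)) = 1/(-39905 + 12876/19) = 1/(-745319/19) = -19/745319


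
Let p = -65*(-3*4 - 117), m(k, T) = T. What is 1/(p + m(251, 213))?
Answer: 1/8598 ≈ 0.00011631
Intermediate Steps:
p = 8385 (p = -65*(-12 - 117) = -65*(-129) = 8385)
1/(p + m(251, 213)) = 1/(8385 + 213) = 1/8598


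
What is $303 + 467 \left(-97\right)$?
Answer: $-44996$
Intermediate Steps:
$303 + 467 \left(-97\right) = 303 - 45299 = -44996$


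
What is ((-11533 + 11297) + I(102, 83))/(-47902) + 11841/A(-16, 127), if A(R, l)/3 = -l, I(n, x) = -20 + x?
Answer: -189047223/6083554 ≈ -31.075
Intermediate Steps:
A(R, l) = -3*l (A(R, l) = 3*(-l) = -3*l)
((-11533 + 11297) + I(102, 83))/(-47902) + 11841/A(-16, 127) = ((-11533 + 11297) + (-20 + 83))/(-47902) + 11841/((-3*127)) = (-236 + 63)*(-1/47902) + 11841/(-381) = -173*(-1/47902) + 11841*(-1/381) = 173/47902 - 3947/127 = -189047223/6083554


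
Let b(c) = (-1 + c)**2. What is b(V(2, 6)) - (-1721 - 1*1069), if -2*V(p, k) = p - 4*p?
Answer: 2794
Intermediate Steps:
V(p, k) = 3*p/2 (V(p, k) = -(p - 4*p)/2 = -(-3)*p/2 = 3*p/2)
b(V(2, 6)) - (-1721 - 1*1069) = (-1 + (3/2)*2)**2 - (-1721 - 1*1069) = (-1 + 3)**2 - (-1721 - 1069) = 2**2 - 1*(-2790) = 4 + 2790 = 2794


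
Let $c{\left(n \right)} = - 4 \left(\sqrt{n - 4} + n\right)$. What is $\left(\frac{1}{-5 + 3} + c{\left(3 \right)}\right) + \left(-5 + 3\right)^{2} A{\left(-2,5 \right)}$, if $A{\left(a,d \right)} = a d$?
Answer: $- \frac{105}{2} - 4 i \approx -52.5 - 4.0 i$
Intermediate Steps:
$c{\left(n \right)} = - 4 n - 4 \sqrt{-4 + n}$ ($c{\left(n \right)} = - 4 \left(\sqrt{-4 + n} + n\right) = - 4 \left(n + \sqrt{-4 + n}\right) = - 4 n - 4 \sqrt{-4 + n}$)
$\left(\frac{1}{-5 + 3} + c{\left(3 \right)}\right) + \left(-5 + 3\right)^{2} A{\left(-2,5 \right)} = \left(\frac{1}{-5 + 3} - \left(12 + 4 \sqrt{-4 + 3}\right)\right) + \left(-5 + 3\right)^{2} \left(\left(-2\right) 5\right) = \left(\frac{1}{-2} - \left(12 + 4 \sqrt{-1}\right)\right) + \left(-2\right)^{2} \left(-10\right) = \left(- \frac{1}{2} - \left(12 + 4 i\right)\right) + 4 \left(-10\right) = \left(- \frac{25}{2} - 4 i\right) - 40 = - \frac{105}{2} - 4 i$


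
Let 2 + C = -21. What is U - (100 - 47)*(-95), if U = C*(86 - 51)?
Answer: 4230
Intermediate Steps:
C = -23 (C = -2 - 21 = -23)
U = -805 (U = -23*(86 - 51) = -23*35 = -805)
U - (100 - 47)*(-95) = -805 - (100 - 47)*(-95) = -805 - 53*(-95) = -805 - 1*(-5035) = -805 + 5035 = 4230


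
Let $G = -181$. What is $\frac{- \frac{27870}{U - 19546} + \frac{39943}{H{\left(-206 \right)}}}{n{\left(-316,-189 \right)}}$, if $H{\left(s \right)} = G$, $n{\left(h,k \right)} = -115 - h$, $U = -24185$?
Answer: $- \frac{580567621}{530325837} \approx -1.0947$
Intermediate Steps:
$H{\left(s \right)} = -181$
$\frac{- \frac{27870}{U - 19546} + \frac{39943}{H{\left(-206 \right)}}}{n{\left(-316,-189 \right)}} = \frac{- \frac{27870}{-24185 - 19546} + \frac{39943}{-181}}{-115 - -316} = \frac{- \frac{27870}{-24185 - 19546} + 39943 \left(- \frac{1}{181}\right)}{-115 + 316} = \frac{- \frac{27870}{-43731} - \frac{39943}{181}}{201} = \left(\left(-27870\right) \left(- \frac{1}{43731}\right) - \frac{39943}{181}\right) \frac{1}{201} = \left(\frac{9290}{14577} - \frac{39943}{181}\right) \frac{1}{201} = \left(- \frac{580567621}{2638437}\right) \frac{1}{201} = - \frac{580567621}{530325837}$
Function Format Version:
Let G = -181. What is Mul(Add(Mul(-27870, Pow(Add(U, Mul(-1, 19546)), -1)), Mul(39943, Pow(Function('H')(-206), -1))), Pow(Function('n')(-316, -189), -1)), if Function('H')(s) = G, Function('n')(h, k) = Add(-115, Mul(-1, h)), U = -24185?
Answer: Rational(-580567621, 530325837) ≈ -1.0947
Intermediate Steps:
Function('H')(s) = -181
Mul(Add(Mul(-27870, Pow(Add(U, Mul(-1, 19546)), -1)), Mul(39943, Pow(Function('H')(-206), -1))), Pow(Function('n')(-316, -189), -1)) = Mul(Add(Mul(-27870, Pow(Add(-24185, Mul(-1, 19546)), -1)), Mul(39943, Pow(-181, -1))), Pow(Add(-115, Mul(-1, -316)), -1)) = Mul(Add(Mul(-27870, Pow(Add(-24185, -19546), -1)), Mul(39943, Rational(-1, 181))), Pow(Add(-115, 316), -1)) = Mul(Add(Mul(-27870, Pow(-43731, -1)), Rational(-39943, 181)), Pow(201, -1)) = Mul(Add(Mul(-27870, Rational(-1, 43731)), Rational(-39943, 181)), Rational(1, 201)) = Mul(Add(Rational(9290, 14577), Rational(-39943, 181)), Rational(1, 201)) = Mul(Rational(-580567621, 2638437), Rational(1, 201)) = Rational(-580567621, 530325837)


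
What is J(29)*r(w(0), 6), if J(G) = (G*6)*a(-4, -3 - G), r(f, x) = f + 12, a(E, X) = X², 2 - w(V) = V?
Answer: 2494464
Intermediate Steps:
w(V) = 2 - V
r(f, x) = 12 + f
J(G) = 6*G*(-3 - G)² (J(G) = (G*6)*(-3 - G)² = (6*G)*(-3 - G)² = 6*G*(-3 - G)²)
J(29)*r(w(0), 6) = (6*29*(3 + 29)²)*(12 + (2 - 1*0)) = (6*29*32²)*(12 + (2 + 0)) = (6*29*1024)*(12 + 2) = 178176*14 = 2494464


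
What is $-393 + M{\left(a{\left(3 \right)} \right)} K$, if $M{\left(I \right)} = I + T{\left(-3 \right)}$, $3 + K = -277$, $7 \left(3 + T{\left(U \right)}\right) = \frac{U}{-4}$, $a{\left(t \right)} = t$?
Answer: $-423$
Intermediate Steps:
$T{\left(U \right)} = -3 - \frac{U}{28}$ ($T{\left(U \right)} = -3 + \frac{U \frac{1}{-4}}{7} = -3 + \frac{U \left(- \frac{1}{4}\right)}{7} = -3 + \frac{\left(- \frac{1}{4}\right) U}{7} = -3 - \frac{U}{28}$)
$K = -280$ ($K = -3 - 277 = -280$)
$M{\left(I \right)} = - \frac{81}{28} + I$ ($M{\left(I \right)} = I - \frac{81}{28} = - \frac{81}{28} + I$)
$-393 + M{\left(a{\left(3 \right)} \right)} K = -393 + \left(- \frac{81}{28} + 3\right) \left(-280\right) = -393 + \frac{3}{28} \left(-280\right) = -393 - 30 = -423$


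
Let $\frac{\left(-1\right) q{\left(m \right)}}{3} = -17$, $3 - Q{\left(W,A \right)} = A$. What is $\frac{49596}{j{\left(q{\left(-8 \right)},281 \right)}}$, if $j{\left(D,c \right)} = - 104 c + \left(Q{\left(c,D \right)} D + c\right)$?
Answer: $- \frac{49596}{31391} \approx -1.5799$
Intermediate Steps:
$Q{\left(W,A \right)} = 3 - A$
$q{\left(m \right)} = 51$ ($q{\left(m \right)} = \left(-3\right) \left(-17\right) = 51$)
$j{\left(D,c \right)} = - 103 c + D \left(3 - D\right)$ ($j{\left(D,c \right)} = - 104 c + \left(\left(3 - D\right) D + c\right) = - 104 c + \left(D \left(3 - D\right) + c\right) = - 104 c + \left(c + D \left(3 - D\right)\right) = - 103 c + D \left(3 - D\right)$)
$\frac{49596}{j{\left(q{\left(-8 \right)},281 \right)}} = \frac{49596}{\left(-103\right) 281 - 51 \left(-3 + 51\right)} = \frac{49596}{-28943 - 51 \cdot 48} = \frac{49596}{-28943 - 2448} = \frac{49596}{-31391} = 49596 \left(- \frac{1}{31391}\right) = - \frac{49596}{31391}$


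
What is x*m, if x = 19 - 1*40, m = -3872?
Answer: 81312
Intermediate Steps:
x = -21 (x = 19 - 40 = -21)
x*m = -21*(-3872) = 81312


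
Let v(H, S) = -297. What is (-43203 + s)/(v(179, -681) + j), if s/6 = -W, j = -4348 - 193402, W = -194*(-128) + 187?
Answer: 193317/198047 ≈ 0.97612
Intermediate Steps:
W = 25019 (W = 24832 + 187 = 25019)
j = -197750
s = -150114 (s = 6*(-1*25019) = 6*(-25019) = -150114)
(-43203 + s)/(v(179, -681) + j) = (-43203 - 150114)/(-297 - 197750) = -193317/(-198047) = -193317*(-1/198047) = 193317/198047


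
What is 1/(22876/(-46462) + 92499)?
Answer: 23231/2148832831 ≈ 1.0811e-5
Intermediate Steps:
1/(22876/(-46462) + 92499) = 1/(22876*(-1/46462) + 92499) = 1/(-11438/23231 + 92499) = 1/(2148832831/23231) = 23231/2148832831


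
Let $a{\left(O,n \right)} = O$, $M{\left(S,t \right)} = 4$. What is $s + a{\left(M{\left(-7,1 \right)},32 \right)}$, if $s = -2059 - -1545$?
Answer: $-510$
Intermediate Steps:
$s = -514$ ($s = -2059 + 1545 = -514$)
$s + a{\left(M{\left(-7,1 \right)},32 \right)} = -514 + 4 = -510$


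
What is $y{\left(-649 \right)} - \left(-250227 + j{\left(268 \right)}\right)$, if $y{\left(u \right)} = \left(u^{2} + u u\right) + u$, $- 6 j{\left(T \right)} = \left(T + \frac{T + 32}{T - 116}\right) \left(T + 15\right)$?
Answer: $\frac{251874737}{228} \approx 1.1047 \cdot 10^{6}$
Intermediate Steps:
$j{\left(T \right)} = - \frac{\left(15 + T\right) \left(T + \frac{32 + T}{-116 + T}\right)}{6}$ ($j{\left(T \right)} = - \frac{\left(T + \frac{T + 32}{T - 116}\right) \left(T + 15\right)}{6} = - \frac{\left(T + \frac{32 + T}{-116 + T}\right) \left(15 + T\right)}{6} = - \frac{\left(15 + T\right) \left(T + \frac{32 + T}{-116 + T}\right)}{6}$)
$y{\left(u \right)} = u + 2 u^{2}$ ($y{\left(u \right)} = \left(u^{2} + u^{2}\right) + u = 2 u^{2} + u = u + 2 u^{2}$)
$y{\left(-649 \right)} - \left(-250227 + j{\left(268 \right)}\right) = - 649 \left(1 + 2 \left(-649\right)\right) + \left(250227 - \frac{-480 - 268^{3} + 100 \cdot 268^{2} + 1693 \cdot 268}{6 \left(-116 + 268\right)}\right) = - 649 \left(1 - 1298\right) + \left(250227 - \frac{-480 - 19248832 + 100 \cdot 71824 + 453724}{6 \cdot 152}\right) = \left(-649\right) \left(-1297\right) + \left(250227 - \frac{1}{6} \cdot \frac{1}{152} \left(-480 - 19248832 + 7182400 + 453724\right)\right) = 841753 + \left(250227 - \frac{1}{6} \cdot \frac{1}{152} \left(-11613188\right)\right) = 841753 + \left(250227 - - \frac{2903297}{228}\right) = 841753 + \left(250227 + \frac{2903297}{228}\right) = 841753 + \frac{59955053}{228} = \frac{251874737}{228}$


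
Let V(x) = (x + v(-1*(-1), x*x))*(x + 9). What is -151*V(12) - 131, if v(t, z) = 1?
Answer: -41354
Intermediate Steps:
V(x) = (1 + x)*(9 + x) (V(x) = (x + 1)*(x + 9) = (1 + x)*(9 + x))
-151*V(12) - 131 = -151*(9 + 12² + 10*12) - 131 = -151*(9 + 144 + 120) - 131 = -151*273 - 131 = -41223 - 131 = -41354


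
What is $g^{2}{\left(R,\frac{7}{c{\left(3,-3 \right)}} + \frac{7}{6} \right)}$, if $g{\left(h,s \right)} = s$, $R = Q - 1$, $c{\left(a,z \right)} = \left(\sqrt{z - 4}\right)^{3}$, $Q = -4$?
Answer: $\frac{307}{252} + \frac{i \sqrt{7}}{3} \approx 1.2183 + 0.88192 i$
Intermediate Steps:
$c{\left(a,z \right)} = \left(-4 + z\right)^{\frac{3}{2}}$ ($c{\left(a,z \right)} = \left(\sqrt{z - 4}\right)^{3} = \left(\sqrt{-4 + z}\right)^{3} = \left(-4 + z\right)^{\frac{3}{2}}$)
$R = -5$ ($R = -4 - 1 = -5$)
$g^{2}{\left(R,\frac{7}{c{\left(3,-3 \right)}} + \frac{7}{6} \right)} = \left(\frac{7}{\left(-4 - 3\right)^{\frac{3}{2}}} + \frac{7}{6}\right)^{2} = \left(\frac{7}{\left(-7\right)^{\frac{3}{2}}} + 7 \cdot \frac{1}{6}\right)^{2} = \left(\frac{7}{\left(-7\right) i \sqrt{7}} + \frac{7}{6}\right)^{2} = \left(7 \frac{i \sqrt{7}}{49} + \frac{7}{6}\right)^{2} = \left(\frac{i \sqrt{7}}{7} + \frac{7}{6}\right)^{2} = \left(\frac{7}{6} + \frac{i \sqrt{7}}{7}\right)^{2}$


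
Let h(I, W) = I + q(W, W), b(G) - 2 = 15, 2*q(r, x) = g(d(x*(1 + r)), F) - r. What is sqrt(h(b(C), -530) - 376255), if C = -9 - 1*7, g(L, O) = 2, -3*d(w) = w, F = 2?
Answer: 2*I*sqrt(93993) ≈ 613.17*I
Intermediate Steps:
d(w) = -w/3
q(r, x) = 1 - r/2 (q(r, x) = (2 - r)/2 = 1 - r/2)
C = -16 (C = -9 - 7 = -16)
b(G) = 17 (b(G) = 2 + 15 = 17)
h(I, W) = 1 + I - W/2 (h(I, W) = I + (1 - W/2) = 1 + I - W/2)
sqrt(h(b(C), -530) - 376255) = sqrt((1 + 17 - 1/2*(-530)) - 376255) = sqrt((1 + 17 + 265) - 376255) = sqrt(283 - 376255) = sqrt(-375972) = 2*I*sqrt(93993)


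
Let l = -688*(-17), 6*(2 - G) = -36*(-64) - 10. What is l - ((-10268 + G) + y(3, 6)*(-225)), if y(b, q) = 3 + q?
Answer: 73108/3 ≈ 24369.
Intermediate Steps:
G = -1141/3 (G = 2 - (-36*(-64) - 10)/6 = 2 - (2304 - 10)/6 = 2 - ⅙*2294 = 2 - 1147/3 = -1141/3 ≈ -380.33)
l = 11696
l - ((-10268 + G) + y(3, 6)*(-225)) = 11696 - ((-10268 - 1141/3) + (3 + 6)*(-225)) = 11696 - (-31945/3 + 9*(-225)) = 11696 - (-31945/3 - 2025) = 11696 - 1*(-38020/3) = 11696 + 38020/3 = 73108/3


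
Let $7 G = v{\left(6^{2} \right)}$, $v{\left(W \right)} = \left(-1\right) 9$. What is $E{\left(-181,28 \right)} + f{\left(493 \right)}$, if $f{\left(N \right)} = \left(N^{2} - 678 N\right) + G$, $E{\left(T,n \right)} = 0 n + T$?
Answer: $- \frac{639711}{7} \approx -91387.0$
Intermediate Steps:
$v{\left(W \right)} = -9$
$G = - \frac{9}{7}$ ($G = \frac{1}{7} \left(-9\right) = - \frac{9}{7} \approx -1.2857$)
$E{\left(T,n \right)} = T$ ($E{\left(T,n \right)} = 0 + T = T$)
$f{\left(N \right)} = - \frac{9}{7} + N^{2} - 678 N$ ($f{\left(N \right)} = \left(N^{2} - 678 N\right) - \frac{9}{7} = - \frac{9}{7} + N^{2} - 678 N$)
$E{\left(-181,28 \right)} + f{\left(493 \right)} = -181 - \left(\frac{2339787}{7} - 243049\right) = -181 - \frac{638444}{7} = - \frac{639711}{7}$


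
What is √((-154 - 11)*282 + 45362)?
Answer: 4*I*√73 ≈ 34.176*I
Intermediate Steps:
√((-154 - 11)*282 + 45362) = √(-165*282 + 45362) = √(-46530 + 45362) = √(-1168) = 4*I*√73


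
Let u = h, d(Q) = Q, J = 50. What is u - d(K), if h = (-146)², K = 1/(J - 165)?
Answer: 2451341/115 ≈ 21316.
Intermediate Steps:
K = -1/115 (K = 1/(50 - 165) = 1/(-115) = -1/115 ≈ -0.0086956)
h = 21316
u = 21316
u - d(K) = 21316 - 1*(-1/115) = 21316 + 1/115 = 2451341/115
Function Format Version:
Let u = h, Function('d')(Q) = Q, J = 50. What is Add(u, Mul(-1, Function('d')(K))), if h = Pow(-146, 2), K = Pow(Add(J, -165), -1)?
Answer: Rational(2451341, 115) ≈ 21316.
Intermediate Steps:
K = Rational(-1, 115) (K = Pow(Add(50, -165), -1) = Pow(-115, -1) = Rational(-1, 115) ≈ -0.0086956)
h = 21316
u = 21316
Add(u, Mul(-1, Function('d')(K))) = Add(21316, Mul(-1, Rational(-1, 115))) = Add(21316, Rational(1, 115)) = Rational(2451341, 115)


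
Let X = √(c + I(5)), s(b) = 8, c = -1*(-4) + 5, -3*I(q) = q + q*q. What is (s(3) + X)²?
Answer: (8 + I)² ≈ 63.0 + 16.0*I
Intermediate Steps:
I(q) = -q/3 - q²/3 (I(q) = -(q + q*q)/3 = -(q + q²)/3 = -q/3 - q²/3)
c = 9 (c = 4 + 5 = 9)
X = I (X = √(9 - ⅓*5*(1 + 5)) = √(9 - ⅓*5*6) = √(9 - 10) = √(-1) = I ≈ 1.0*I)
(s(3) + X)² = (8 + I)²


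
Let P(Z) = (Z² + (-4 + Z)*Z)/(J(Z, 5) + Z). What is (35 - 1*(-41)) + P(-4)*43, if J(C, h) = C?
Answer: -182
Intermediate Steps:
P(Z) = (Z² + Z*(-4 + Z))/(2*Z) (P(Z) = (Z² + (-4 + Z)*Z)/(Z + Z) = (Z² + Z*(-4 + Z))/((2*Z)) = (Z² + Z*(-4 + Z))*(1/(2*Z)) = (Z² + Z*(-4 + Z))/(2*Z))
(35 - 1*(-41)) + P(-4)*43 = (35 - 1*(-41)) + (-2 - 4)*43 = (35 + 41) - 6*43 = 76 - 258 = -182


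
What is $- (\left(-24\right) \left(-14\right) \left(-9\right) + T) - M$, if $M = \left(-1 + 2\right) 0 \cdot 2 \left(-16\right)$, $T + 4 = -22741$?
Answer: $25769$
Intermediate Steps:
$T = -22745$ ($T = -4 - 22741 = -22745$)
$M = 0$ ($M = 1 \cdot 0 \cdot 2 \left(-16\right) = 0 \cdot 2 \left(-16\right) = 0 \left(-16\right) = 0$)
$- (\left(-24\right) \left(-14\right) \left(-9\right) + T) - M = - (\left(-24\right) \left(-14\right) \left(-9\right) - 22745) - 0 = - (336 \left(-9\right) - 22745) + 0 = - (-3024 - 22745) + 0 = \left(-1\right) \left(-25769\right) + 0 = 25769 + 0 = 25769$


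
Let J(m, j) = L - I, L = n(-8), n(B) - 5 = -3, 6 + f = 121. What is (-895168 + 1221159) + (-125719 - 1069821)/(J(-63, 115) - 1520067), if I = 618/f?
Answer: 56986002532263/174808093 ≈ 3.2599e+5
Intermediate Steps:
f = 115 (f = -6 + 121 = 115)
n(B) = 2 (n(B) = 5 - 3 = 2)
L = 2
I = 618/115 ≈ 5.3739
J(m, j) = -388/115 (J(m, j) = 2 - 1*618/115 = 2 - 618/115 = -388/115)
(-895168 + 1221159) + (-125719 - 1069821)/(J(-63, 115) - 1520067) = (-895168 + 1221159) + (-125719 - 1069821)/(-388/115 - 1520067) = 325991 - 1195540/(-174808093/115) = 325991 - 1195540*(-115/174808093) = 325991 + 137487100/174808093 = 56986002532263/174808093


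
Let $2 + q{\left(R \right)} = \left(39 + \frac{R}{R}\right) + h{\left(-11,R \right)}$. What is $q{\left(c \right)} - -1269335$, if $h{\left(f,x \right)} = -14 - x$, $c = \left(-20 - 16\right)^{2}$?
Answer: $1268063$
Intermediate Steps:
$c = 1296$ ($c = \left(-36\right)^{2} = 1296$)
$q{\left(R \right)} = 24 - R$ ($q{\left(R \right)} = -2 - \left(-25 + R - \frac{R}{R}\right) = -2 + \left(\left(39 + 1\right) - \left(14 + R\right)\right) = -2 + \left(40 - \left(14 + R\right)\right) = -2 - \left(-26 + R\right) = 24 - R$)
$q{\left(c \right)} - -1269335 = \left(24 - 1296\right) - -1269335 = \left(24 - 1296\right) + 1269335 = -1272 + 1269335 = 1268063$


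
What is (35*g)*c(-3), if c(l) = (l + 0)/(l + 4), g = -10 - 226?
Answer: 24780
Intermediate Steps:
g = -236
c(l) = l/(4 + l)
(35*g)*c(-3) = (35*(-236))*(-3/(4 - 3)) = -(-24780)/1 = -(-24780) = -8260*(-3) = 24780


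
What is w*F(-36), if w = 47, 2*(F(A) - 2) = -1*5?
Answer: -47/2 ≈ -23.500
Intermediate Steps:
F(A) = -1/2 (F(A) = 2 + (-1*5)/2 = 2 + (1/2)*(-5) = 2 - 5/2 = -1/2)
w*F(-36) = 47*(-1/2) = -47/2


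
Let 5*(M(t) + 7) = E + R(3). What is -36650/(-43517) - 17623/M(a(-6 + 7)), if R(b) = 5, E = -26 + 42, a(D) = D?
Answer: 3835013555/609238 ≈ 6294.8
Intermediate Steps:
E = 16
M(t) = -14/5 (M(t) = -7 + (16 + 5)/5 = -7 + (1/5)*21 = -7 + 21/5 = -14/5)
-36650/(-43517) - 17623/M(a(-6 + 7)) = -36650/(-43517) - 17623/(-14/5) = -36650*(-1/43517) - 17623*(-5/14) = 36650/43517 + 88115/14 = 3835013555/609238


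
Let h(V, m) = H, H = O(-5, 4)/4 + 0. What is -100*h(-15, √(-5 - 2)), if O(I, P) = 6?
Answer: -150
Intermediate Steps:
H = 3/2 (H = 6/4 + 0 = 6*(¼) + 0 = 3/2 + 0 = 3/2 ≈ 1.5000)
h(V, m) = 3/2
-100*h(-15, √(-5 - 2)) = -100*3/2 = -150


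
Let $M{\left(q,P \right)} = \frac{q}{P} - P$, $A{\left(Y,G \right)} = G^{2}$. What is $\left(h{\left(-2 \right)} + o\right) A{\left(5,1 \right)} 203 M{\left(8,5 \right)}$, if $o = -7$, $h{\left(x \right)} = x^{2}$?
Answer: $\frac{10353}{5} \approx 2070.6$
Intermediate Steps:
$M{\left(q,P \right)} = - P + \frac{q}{P}$
$\left(h{\left(-2 \right)} + o\right) A{\left(5,1 \right)} 203 M{\left(8,5 \right)} = \left(\left(-2\right)^{2} - 7\right) 1^{2} \cdot 203 \left(\left(-1\right) 5 + \frac{8}{5}\right) = \left(4 - 7\right) 1 \cdot 203 \left(-5 + 8 \cdot \frac{1}{5}\right) = \left(-3\right) 1 \cdot 203 \left(-5 + \frac{8}{5}\right) = \left(-3\right) 203 \left(- \frac{17}{5}\right) = \left(-609\right) \left(- \frac{17}{5}\right) = \frac{10353}{5}$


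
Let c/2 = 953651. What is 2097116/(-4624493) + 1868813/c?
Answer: 4642479095777/8820304747886 ≈ 0.52634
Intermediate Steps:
c = 1907302 (c = 2*953651 = 1907302)
2097116/(-4624493) + 1868813/c = 2097116/(-4624493) + 1868813/1907302 = 2097116*(-1/4624493) + 1868813*(1/1907302) = -2097116/4624493 + 1868813/1907302 = 4642479095777/8820304747886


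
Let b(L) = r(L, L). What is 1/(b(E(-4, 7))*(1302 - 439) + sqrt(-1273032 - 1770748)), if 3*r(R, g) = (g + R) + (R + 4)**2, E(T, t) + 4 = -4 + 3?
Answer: -2589/9746701 - 2*I*sqrt(760945)/9746701 ≈ -0.00026563 - 0.000179*I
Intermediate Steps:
E(T, t) = -5 (E(T, t) = -4 + (-4 + 3) = -4 - 1 = -5)
r(R, g) = R/3 + g/3 + (4 + R)**2/3 (r(R, g) = ((g + R) + (R + 4)**2)/3 = ((R + g) + (4 + R)**2)/3 = (R + g + (4 + R)**2)/3 = R/3 + g/3 + (4 + R)**2/3)
b(L) = (4 + L)**2/3 + 2*L/3 (b(L) = L/3 + L/3 + (4 + L)**2/3 = (4 + L)**2/3 + 2*L/3)
1/(b(E(-4, 7))*(1302 - 439) + sqrt(-1273032 - 1770748)) = 1/(((4 - 5)**2/3 + (2/3)*(-5))*(1302 - 439) + sqrt(-1273032 - 1770748)) = 1/(((1/3)*(-1)**2 - 10/3)*863 + sqrt(-3043780)) = 1/(((1/3)*1 - 10/3)*863 + 2*I*sqrt(760945)) = 1/((1/3 - 10/3)*863 + 2*I*sqrt(760945)) = 1/(-3*863 + 2*I*sqrt(760945)) = 1/(-2589 + 2*I*sqrt(760945))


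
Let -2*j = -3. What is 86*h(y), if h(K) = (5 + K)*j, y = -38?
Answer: -4257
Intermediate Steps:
j = 3/2 (j = -½*(-3) = 3/2 ≈ 1.5000)
h(K) = 15/2 + 3*K/2 (h(K) = (5 + K)*(3/2) = 15/2 + 3*K/2)
86*h(y) = 86*(15/2 + (3/2)*(-38)) = 86*(15/2 - 57) = 86*(-99/2) = -4257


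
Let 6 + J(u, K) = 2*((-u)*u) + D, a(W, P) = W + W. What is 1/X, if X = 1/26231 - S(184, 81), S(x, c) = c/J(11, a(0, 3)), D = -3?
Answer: 6583981/2124962 ≈ 3.0984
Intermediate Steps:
a(W, P) = 2*W
J(u, K) = -9 - 2*u² (J(u, K) = -6 + (2*((-u)*u) - 3) = -6 + (2*(-u²) - 3) = -6 + (-2*u² - 3) = -6 + (-3 - 2*u²) = -9 - 2*u²)
S(x, c) = -c/251 (S(x, c) = c/(-9 - 2*11²) = c/(-9 - 2*121) = c/(-9 - 242) = c/(-251) = c*(-1/251) = -c/251)
X = 2124962/6583981 (X = 1/26231 - (-1)*81/251 = 1/26231 - 1*(-81/251) = 1/26231 + 81/251 = 2124962/6583981 ≈ 0.32275)
1/X = 1/(2124962/6583981) = 6583981/2124962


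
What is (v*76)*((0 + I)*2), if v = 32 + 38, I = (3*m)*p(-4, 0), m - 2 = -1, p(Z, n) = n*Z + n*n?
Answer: 0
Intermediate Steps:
p(Z, n) = n² + Z*n (p(Z, n) = Z*n + n² = n² + Z*n)
m = 1 (m = 2 - 1 = 1)
I = 0 (I = (3*1)*(0*(-4 + 0)) = 3*(0*(-4)) = 3*0 = 0)
v = 70
(v*76)*((0 + I)*2) = (70*76)*((0 + 0)*2) = 5320*(0*2) = 5320*0 = 0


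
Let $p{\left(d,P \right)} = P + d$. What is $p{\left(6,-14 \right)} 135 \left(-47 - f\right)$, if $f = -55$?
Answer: $-8640$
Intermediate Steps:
$p{\left(6,-14 \right)} 135 \left(-47 - f\right) = \left(-14 + 6\right) 135 \left(-47 - -55\right) = \left(-8\right) 135 \left(-47 + 55\right) = \left(-1080\right) 8 = -8640$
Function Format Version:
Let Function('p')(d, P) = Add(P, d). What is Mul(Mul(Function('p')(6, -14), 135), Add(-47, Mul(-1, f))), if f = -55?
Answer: -8640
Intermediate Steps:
Mul(Mul(Function('p')(6, -14), 135), Add(-47, Mul(-1, f))) = Mul(Mul(Add(-14, 6), 135), Add(-47, Mul(-1, -55))) = Mul(Mul(-8, 135), Add(-47, 55)) = Mul(-1080, 8) = -8640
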